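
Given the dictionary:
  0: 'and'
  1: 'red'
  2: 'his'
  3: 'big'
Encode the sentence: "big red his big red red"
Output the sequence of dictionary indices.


Look up each word in the dictionary:
  'big' -> 3
  'red' -> 1
  'his' -> 2
  'big' -> 3
  'red' -> 1
  'red' -> 1

Encoded: [3, 1, 2, 3, 1, 1]


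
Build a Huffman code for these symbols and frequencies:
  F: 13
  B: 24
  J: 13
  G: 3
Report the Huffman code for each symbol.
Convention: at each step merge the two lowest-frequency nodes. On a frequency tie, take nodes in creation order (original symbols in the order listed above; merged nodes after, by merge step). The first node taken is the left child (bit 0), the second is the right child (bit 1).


Huffman tree construction:
Step 1: Merge G(3) + F(13) = 16
Step 2: Merge J(13) + (G+F)(16) = 29
Step 3: Merge B(24) + (J+(G+F))(29) = 53
Read each symbol's code off the tree from the root (left child = 0, right child = 1).

Codes:
  F: 111 (length 3)
  B: 0 (length 1)
  J: 10 (length 2)
  G: 110 (length 3)
Average code length: 98/53 = 1.8491 bits/symbol


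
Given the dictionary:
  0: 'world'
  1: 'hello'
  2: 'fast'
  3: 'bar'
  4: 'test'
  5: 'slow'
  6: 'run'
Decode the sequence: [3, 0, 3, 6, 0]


Look up each index in the dictionary:
  3 -> 'bar'
  0 -> 'world'
  3 -> 'bar'
  6 -> 'run'
  0 -> 'world'

Decoded: "bar world bar run world"


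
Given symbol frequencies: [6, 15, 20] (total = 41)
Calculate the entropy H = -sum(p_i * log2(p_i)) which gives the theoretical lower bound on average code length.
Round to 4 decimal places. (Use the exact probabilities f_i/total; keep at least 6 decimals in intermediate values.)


Per-symbol terms -p_i * log2(p_i) with p_i = f_i/41:
  p = 6/41 = 0.146341: log2(p) = -2.772590, -p*log2(p) = 0.405745
  p = 15/41 = 0.365854: log2(p) = -1.450661, -p*log2(p) = 0.530730
  p = 20/41 = 0.487805: log2(p) = -1.035624, -p*log2(p) = 0.505182
H = 0.405745 + 0.530730 + 0.505182 = 1.441657

H = 1.4417 bits/symbol


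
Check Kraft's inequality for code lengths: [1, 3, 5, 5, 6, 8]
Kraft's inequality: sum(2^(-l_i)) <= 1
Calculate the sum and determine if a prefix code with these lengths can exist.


Sum = 2^(-1) + 2^(-3) + 2^(-5) + 2^(-5) + 2^(-6) + 2^(-8)
    = 0.5 + 0.125 + 0.03125 + 0.03125 + 0.015625 + 0.00390625
    = 181/256 = 0.70703125
Since 0.70703125 <= 1, Kraft's inequality IS satisfied.
A prefix code with these lengths CAN exist.

Kraft sum = 0.70703125. Satisfied.


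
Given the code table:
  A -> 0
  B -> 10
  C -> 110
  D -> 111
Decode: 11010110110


Decoding:
110 -> C
10 -> B
110 -> C
110 -> C


Result: CBCC


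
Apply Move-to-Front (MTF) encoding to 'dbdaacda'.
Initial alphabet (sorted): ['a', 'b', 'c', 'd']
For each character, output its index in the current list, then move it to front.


MTF encoding:
'd': index 3 in ['a', 'b', 'c', 'd'] -> ['d', 'a', 'b', 'c']
'b': index 2 in ['d', 'a', 'b', 'c'] -> ['b', 'd', 'a', 'c']
'd': index 1 in ['b', 'd', 'a', 'c'] -> ['d', 'b', 'a', 'c']
'a': index 2 in ['d', 'b', 'a', 'c'] -> ['a', 'd', 'b', 'c']
'a': index 0 in ['a', 'd', 'b', 'c'] -> ['a', 'd', 'b', 'c']
'c': index 3 in ['a', 'd', 'b', 'c'] -> ['c', 'a', 'd', 'b']
'd': index 2 in ['c', 'a', 'd', 'b'] -> ['d', 'c', 'a', 'b']
'a': index 2 in ['d', 'c', 'a', 'b'] -> ['a', 'd', 'c', 'b']


Output: [3, 2, 1, 2, 0, 3, 2, 2]


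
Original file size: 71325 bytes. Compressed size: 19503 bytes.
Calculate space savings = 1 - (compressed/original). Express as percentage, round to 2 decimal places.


ratio = compressed/original = 19503/71325 = 0.273438
savings = 1 - ratio = 1 - 0.273438 = 0.726562
as a percentage: 0.726562 * 100 = 72.66%

Space savings = 1 - 19503/71325 = 72.66%


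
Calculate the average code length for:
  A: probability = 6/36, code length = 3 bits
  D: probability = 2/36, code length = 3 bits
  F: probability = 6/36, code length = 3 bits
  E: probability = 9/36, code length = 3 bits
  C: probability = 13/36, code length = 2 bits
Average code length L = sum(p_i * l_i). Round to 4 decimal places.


Weighted contributions p_i * l_i:
  A: (6/36) * 3 = 18/36
  D: (2/36) * 3 = 6/36
  F: (6/36) * 3 = 18/36
  E: (9/36) * 3 = 27/36
  C: (13/36) * 2 = 26/36
Sum = (18 + 6 + 18 + 27 + 26)/36 = 95/36

L = 95/36 = 2.6389 bits/symbol


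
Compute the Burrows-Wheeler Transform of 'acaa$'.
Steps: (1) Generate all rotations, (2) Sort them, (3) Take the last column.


Rotations (sorted):
  0: $acaa -> last char: a
  1: a$aca -> last char: a
  2: aa$ac -> last char: c
  3: acaa$ -> last char: $
  4: caa$a -> last char: a


BWT = aac$a


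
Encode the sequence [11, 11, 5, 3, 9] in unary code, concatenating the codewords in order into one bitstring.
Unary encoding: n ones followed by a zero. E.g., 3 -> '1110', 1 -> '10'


Encode each number as n ones followed by a terminating 0:
  11 -> 111111111110 (12 bits)
  11 -> 111111111110 (12 bits)
  5 -> 111110 (6 bits)
  3 -> 1110 (4 bits)
  9 -> 1111111110 (10 bits)
Total length = 12 + 12 + 6 + 4 + 10 = 44 bits.

Unary([11, 11, 5, 3, 9]) = 11111111111011111111111011111011101111111110 (44 bits)


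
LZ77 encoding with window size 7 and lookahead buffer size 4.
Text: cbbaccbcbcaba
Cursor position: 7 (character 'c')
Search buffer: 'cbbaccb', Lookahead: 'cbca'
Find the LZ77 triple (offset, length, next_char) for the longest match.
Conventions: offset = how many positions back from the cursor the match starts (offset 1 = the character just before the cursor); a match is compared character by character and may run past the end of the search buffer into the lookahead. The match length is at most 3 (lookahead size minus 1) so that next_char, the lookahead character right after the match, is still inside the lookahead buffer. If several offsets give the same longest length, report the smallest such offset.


Try each offset into the search buffer:
  offset=1 (pos 6, char 'b'): match length 0
  offset=2 (pos 5, char 'c'): match length 3
  offset=3 (pos 4, char 'c'): match length 1
  offset=4 (pos 3, char 'a'): match length 0
  offset=5 (pos 2, char 'b'): match length 0
  offset=6 (pos 1, char 'b'): match length 0
  offset=7 (pos 0, char 'c'): match length 2
Longest match has length 3 at offset 2.
next_char = character at position 7 + 3 = 10 -> 'a'

Best match: offset=2, length=3 (matching 'cbc' starting at position 5)
LZ77 triple: (2, 3, 'a')


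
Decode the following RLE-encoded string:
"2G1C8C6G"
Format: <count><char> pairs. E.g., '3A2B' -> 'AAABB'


Expanding each <count><char> pair:
  2G -> 'GG'
  1C -> 'C'
  8C -> 'CCCCCCCC'
  6G -> 'GGGGGG'

Decoded = GGCCCCCCCCCGGGGGG


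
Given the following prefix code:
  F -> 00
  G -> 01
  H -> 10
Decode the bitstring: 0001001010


Decoding step by step:
Bits 00 -> F
Bits 01 -> G
Bits 00 -> F
Bits 10 -> H
Bits 10 -> H


Decoded message: FGFHH


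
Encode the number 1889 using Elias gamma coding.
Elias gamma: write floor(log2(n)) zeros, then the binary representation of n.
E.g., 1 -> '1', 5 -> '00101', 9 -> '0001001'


num_bits = floor(log2(1889)) + 1 = 11
leading_zeros = num_bits - 1 = 10
binary(1889) = 11101100001

Elias gamma(1889) = '0000000000' + '11101100001' = 000000000011101100001 (21 bits)


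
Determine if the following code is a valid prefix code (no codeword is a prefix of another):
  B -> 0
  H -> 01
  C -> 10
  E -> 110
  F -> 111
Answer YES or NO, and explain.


Checking each pair (does one codeword prefix another?):
  B='0' vs H='01': prefix -- VIOLATION

NO -- this is NOT a valid prefix code. B (0) is a prefix of H (01).


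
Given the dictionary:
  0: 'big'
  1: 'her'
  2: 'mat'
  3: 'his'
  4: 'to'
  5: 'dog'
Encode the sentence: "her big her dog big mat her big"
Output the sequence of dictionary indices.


Look up each word in the dictionary:
  'her' -> 1
  'big' -> 0
  'her' -> 1
  'dog' -> 5
  'big' -> 0
  'mat' -> 2
  'her' -> 1
  'big' -> 0

Encoded: [1, 0, 1, 5, 0, 2, 1, 0]


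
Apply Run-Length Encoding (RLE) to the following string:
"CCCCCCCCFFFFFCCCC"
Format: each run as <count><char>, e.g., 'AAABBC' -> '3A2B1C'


Scanning runs left to right:
  i=0: run of 'C' x 8 -> '8C'
  i=8: run of 'F' x 5 -> '5F'
  i=13: run of 'C' x 4 -> '4C'

RLE = 8C5F4C


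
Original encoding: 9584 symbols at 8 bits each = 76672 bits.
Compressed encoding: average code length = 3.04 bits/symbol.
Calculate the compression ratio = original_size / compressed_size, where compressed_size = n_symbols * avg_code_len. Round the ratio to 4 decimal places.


original_size = n_symbols * orig_bits = 9584 * 8 = 76672 bits
compressed_size = n_symbols * avg_code_len = 9584 * 3.04 = 29135.36 bits
ratio = original_size / compressed_size = 76672 / 29135.36 = 2.6316

Compression ratio = 2.6316


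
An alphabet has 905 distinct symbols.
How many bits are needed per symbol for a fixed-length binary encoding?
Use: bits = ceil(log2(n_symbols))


log2(905) = 9.8218
Bracket: 2^9 = 512 < 905 <= 2^10 = 1024
So ceil(log2(905)) = 10

bits = ceil(log2(905)) = ceil(9.8218) = 10 bits


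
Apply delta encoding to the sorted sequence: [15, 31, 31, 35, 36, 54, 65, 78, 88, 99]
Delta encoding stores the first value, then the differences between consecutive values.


First value: 15
Deltas:
  31 - 15 = 16
  31 - 31 = 0
  35 - 31 = 4
  36 - 35 = 1
  54 - 36 = 18
  65 - 54 = 11
  78 - 65 = 13
  88 - 78 = 10
  99 - 88 = 11


Delta encoded: [15, 16, 0, 4, 1, 18, 11, 13, 10, 11]


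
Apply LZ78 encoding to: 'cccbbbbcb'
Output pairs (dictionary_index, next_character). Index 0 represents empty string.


LZ78 encoding steps:
Dictionary: {0: ''}
Step 1: w='' (idx 0), next='c' -> output (0, 'c'), add 'c' as idx 1
Step 2: w='c' (idx 1), next='c' -> output (1, 'c'), add 'cc' as idx 2
Step 3: w='' (idx 0), next='b' -> output (0, 'b'), add 'b' as idx 3
Step 4: w='b' (idx 3), next='b' -> output (3, 'b'), add 'bb' as idx 4
Step 5: w='b' (idx 3), next='c' -> output (3, 'c'), add 'bc' as idx 5
Step 6: w='b' (idx 3), end of input -> output (3, '')


Encoded: [(0, 'c'), (1, 'c'), (0, 'b'), (3, 'b'), (3, 'c'), (3, '')]


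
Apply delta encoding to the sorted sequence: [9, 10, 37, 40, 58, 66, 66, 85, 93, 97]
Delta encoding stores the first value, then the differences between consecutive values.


First value: 9
Deltas:
  10 - 9 = 1
  37 - 10 = 27
  40 - 37 = 3
  58 - 40 = 18
  66 - 58 = 8
  66 - 66 = 0
  85 - 66 = 19
  93 - 85 = 8
  97 - 93 = 4


Delta encoded: [9, 1, 27, 3, 18, 8, 0, 19, 8, 4]


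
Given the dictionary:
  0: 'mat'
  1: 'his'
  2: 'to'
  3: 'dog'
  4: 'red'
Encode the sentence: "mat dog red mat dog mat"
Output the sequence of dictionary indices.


Look up each word in the dictionary:
  'mat' -> 0
  'dog' -> 3
  'red' -> 4
  'mat' -> 0
  'dog' -> 3
  'mat' -> 0

Encoded: [0, 3, 4, 0, 3, 0]


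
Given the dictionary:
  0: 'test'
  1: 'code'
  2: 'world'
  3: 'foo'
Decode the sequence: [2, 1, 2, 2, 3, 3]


Look up each index in the dictionary:
  2 -> 'world'
  1 -> 'code'
  2 -> 'world'
  2 -> 'world'
  3 -> 'foo'
  3 -> 'foo'

Decoded: "world code world world foo foo"


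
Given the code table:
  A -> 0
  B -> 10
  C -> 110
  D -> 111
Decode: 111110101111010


Decoding:
111 -> D
110 -> C
10 -> B
111 -> D
10 -> B
10 -> B


Result: DCBDBB


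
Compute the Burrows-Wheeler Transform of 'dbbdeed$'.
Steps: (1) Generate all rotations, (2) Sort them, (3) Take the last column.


Rotations (sorted):
  0: $dbbdeed -> last char: d
  1: bbdeed$d -> last char: d
  2: bdeed$db -> last char: b
  3: d$dbbdee -> last char: e
  4: dbbdeed$ -> last char: $
  5: deed$dbb -> last char: b
  6: ed$dbbde -> last char: e
  7: eed$dbbd -> last char: d


BWT = ddbe$bed


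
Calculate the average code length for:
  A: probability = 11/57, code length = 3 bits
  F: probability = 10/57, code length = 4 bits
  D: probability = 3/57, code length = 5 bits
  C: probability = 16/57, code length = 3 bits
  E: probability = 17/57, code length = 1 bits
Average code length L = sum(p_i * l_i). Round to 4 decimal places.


Weighted contributions p_i * l_i:
  A: (11/57) * 3 = 33/57
  F: (10/57) * 4 = 40/57
  D: (3/57) * 5 = 15/57
  C: (16/57) * 3 = 48/57
  E: (17/57) * 1 = 17/57
Sum = (33 + 40 + 15 + 48 + 17)/57 = 153/57

L = 153/57 = 2.6842 bits/symbol


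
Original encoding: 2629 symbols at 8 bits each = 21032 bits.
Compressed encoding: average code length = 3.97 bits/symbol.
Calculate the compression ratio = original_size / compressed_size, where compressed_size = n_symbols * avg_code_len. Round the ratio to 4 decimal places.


original_size = n_symbols * orig_bits = 2629 * 8 = 21032 bits
compressed_size = n_symbols * avg_code_len = 2629 * 3.97 = 10437.13 bits
ratio = original_size / compressed_size = 21032 / 10437.13 = 2.0151

Compression ratio = 2.0151


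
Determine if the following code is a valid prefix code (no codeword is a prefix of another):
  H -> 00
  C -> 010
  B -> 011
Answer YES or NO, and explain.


Checking each pair (does one codeword prefix another?):
  H='00' vs C='010': no prefix
  H='00' vs B='011': no prefix
  C='010' vs H='00': no prefix
  C='010' vs B='011': no prefix
  B='011' vs H='00': no prefix
  B='011' vs C='010': no prefix
No violation found over all pairs.

YES -- this is a valid prefix code. No codeword is a prefix of any other codeword.


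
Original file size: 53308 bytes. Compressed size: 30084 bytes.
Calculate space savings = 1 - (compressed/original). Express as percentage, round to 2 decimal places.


ratio = compressed/original = 30084/53308 = 0.564343
savings = 1 - ratio = 1 - 0.564343 = 0.435657
as a percentage: 0.435657 * 100 = 43.57%

Space savings = 1 - 30084/53308 = 43.57%


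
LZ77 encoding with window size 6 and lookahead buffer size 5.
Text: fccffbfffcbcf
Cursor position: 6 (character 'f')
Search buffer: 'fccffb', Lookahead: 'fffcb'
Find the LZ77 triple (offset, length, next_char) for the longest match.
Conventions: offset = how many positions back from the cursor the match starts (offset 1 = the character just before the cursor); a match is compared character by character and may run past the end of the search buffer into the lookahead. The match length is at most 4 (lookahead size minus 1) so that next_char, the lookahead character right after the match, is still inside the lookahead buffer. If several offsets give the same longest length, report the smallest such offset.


Try each offset into the search buffer:
  offset=1 (pos 5, char 'b'): match length 0
  offset=2 (pos 4, char 'f'): match length 1
  offset=3 (pos 3, char 'f'): match length 2
  offset=4 (pos 2, char 'c'): match length 0
  offset=5 (pos 1, char 'c'): match length 0
  offset=6 (pos 0, char 'f'): match length 1
Longest match has length 2 at offset 3.
next_char = character at position 6 + 2 = 8 -> 'f'

Best match: offset=3, length=2 (matching 'ff' starting at position 3)
LZ77 triple: (3, 2, 'f')


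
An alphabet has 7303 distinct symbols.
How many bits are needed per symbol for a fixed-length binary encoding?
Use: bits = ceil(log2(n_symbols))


log2(7303) = 12.8343
Bracket: 2^12 = 4096 < 7303 <= 2^13 = 8192
So ceil(log2(7303)) = 13

bits = ceil(log2(7303)) = ceil(12.8343) = 13 bits


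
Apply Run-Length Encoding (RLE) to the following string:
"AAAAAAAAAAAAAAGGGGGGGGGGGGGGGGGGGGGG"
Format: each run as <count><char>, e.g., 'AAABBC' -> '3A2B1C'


Scanning runs left to right:
  i=0: run of 'A' x 14 -> '14A'
  i=14: run of 'G' x 22 -> '22G'

RLE = 14A22G


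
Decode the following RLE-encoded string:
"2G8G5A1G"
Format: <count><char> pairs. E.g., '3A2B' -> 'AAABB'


Expanding each <count><char> pair:
  2G -> 'GG'
  8G -> 'GGGGGGGG'
  5A -> 'AAAAA'
  1G -> 'G'

Decoded = GGGGGGGGGGAAAAAG


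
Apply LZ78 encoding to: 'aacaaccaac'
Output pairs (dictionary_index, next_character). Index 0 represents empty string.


LZ78 encoding steps:
Dictionary: {0: ''}
Step 1: w='' (idx 0), next='a' -> output (0, 'a'), add 'a' as idx 1
Step 2: w='a' (idx 1), next='c' -> output (1, 'c'), add 'ac' as idx 2
Step 3: w='a' (idx 1), next='a' -> output (1, 'a'), add 'aa' as idx 3
Step 4: w='' (idx 0), next='c' -> output (0, 'c'), add 'c' as idx 4
Step 5: w='c' (idx 4), next='a' -> output (4, 'a'), add 'ca' as idx 5
Step 6: w='ac' (idx 2), end of input -> output (2, '')


Encoded: [(0, 'a'), (1, 'c'), (1, 'a'), (0, 'c'), (4, 'a'), (2, '')]


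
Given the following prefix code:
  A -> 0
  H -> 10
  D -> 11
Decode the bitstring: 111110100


Decoding step by step:
Bits 11 -> D
Bits 11 -> D
Bits 10 -> H
Bits 10 -> H
Bits 0 -> A


Decoded message: DDHHA


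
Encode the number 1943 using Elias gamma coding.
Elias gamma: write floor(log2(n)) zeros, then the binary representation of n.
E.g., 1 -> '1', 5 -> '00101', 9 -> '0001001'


num_bits = floor(log2(1943)) + 1 = 11
leading_zeros = num_bits - 1 = 10
binary(1943) = 11110010111

Elias gamma(1943) = '0000000000' + '11110010111' = 000000000011110010111 (21 bits)


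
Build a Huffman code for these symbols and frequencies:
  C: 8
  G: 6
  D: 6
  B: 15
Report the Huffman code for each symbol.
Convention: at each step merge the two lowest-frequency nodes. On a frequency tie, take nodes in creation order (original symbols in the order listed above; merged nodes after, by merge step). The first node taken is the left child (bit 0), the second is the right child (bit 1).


Huffman tree construction:
Step 1: Merge G(6) + D(6) = 12
Step 2: Merge C(8) + (G+D)(12) = 20
Step 3: Merge B(15) + (C+(G+D))(20) = 35
Read each symbol's code off the tree from the root (left child = 0, right child = 1).

Codes:
  C: 10 (length 2)
  G: 110 (length 3)
  D: 111 (length 3)
  B: 0 (length 1)
Average code length: 67/35 = 1.9143 bits/symbol


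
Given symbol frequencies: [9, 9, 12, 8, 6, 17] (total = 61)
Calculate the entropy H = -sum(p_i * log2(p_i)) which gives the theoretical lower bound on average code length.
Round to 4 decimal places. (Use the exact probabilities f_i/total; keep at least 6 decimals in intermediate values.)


Per-symbol terms -p_i * log2(p_i) with p_i = f_i/61:
  p = 9/61 = 0.147541: log2(p) = -2.760812, -p*log2(p) = 0.407333
  p = 9/61 = 0.147541: log2(p) = -2.760812, -p*log2(p) = 0.407333
  p = 12/61 = 0.196721: log2(p) = -2.345775, -p*log2(p) = 0.461464
  p = 8/61 = 0.131148: log2(p) = -2.930737, -p*log2(p) = 0.384359
  p = 6/61 = 0.098361: log2(p) = -3.345775, -p*log2(p) = 0.329093
  p = 17/61 = 0.278689: log2(p) = -1.843274, -p*log2(p) = 0.513699
H = 0.407333 + 0.407333 + 0.461464 + 0.384359 + 0.329093 + 0.513699 = 2.503281

H = 2.5033 bits/symbol


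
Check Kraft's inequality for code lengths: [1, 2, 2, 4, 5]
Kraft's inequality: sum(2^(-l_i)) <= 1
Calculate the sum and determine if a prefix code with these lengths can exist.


Sum = 2^(-1) + 2^(-2) + 2^(-2) + 2^(-4) + 2^(-5)
    = 0.5 + 0.25 + 0.25 + 0.0625 + 0.03125
    = 35/32 = 1.09375
Since 1.09375 > 1, Kraft's inequality is NOT satisfied.
A prefix code with these lengths CANNOT exist.

Kraft sum = 1.09375. Not satisfied.


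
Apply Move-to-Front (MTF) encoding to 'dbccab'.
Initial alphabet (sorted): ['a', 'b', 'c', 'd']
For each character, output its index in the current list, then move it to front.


MTF encoding:
'd': index 3 in ['a', 'b', 'c', 'd'] -> ['d', 'a', 'b', 'c']
'b': index 2 in ['d', 'a', 'b', 'c'] -> ['b', 'd', 'a', 'c']
'c': index 3 in ['b', 'd', 'a', 'c'] -> ['c', 'b', 'd', 'a']
'c': index 0 in ['c', 'b', 'd', 'a'] -> ['c', 'b', 'd', 'a']
'a': index 3 in ['c', 'b', 'd', 'a'] -> ['a', 'c', 'b', 'd']
'b': index 2 in ['a', 'c', 'b', 'd'] -> ['b', 'a', 'c', 'd']


Output: [3, 2, 3, 0, 3, 2]


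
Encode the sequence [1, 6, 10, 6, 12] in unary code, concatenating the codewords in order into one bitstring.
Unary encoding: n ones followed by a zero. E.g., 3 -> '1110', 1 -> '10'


Encode each number as n ones followed by a terminating 0:
  1 -> 10 (2 bits)
  6 -> 1111110 (7 bits)
  10 -> 11111111110 (11 bits)
  6 -> 1111110 (7 bits)
  12 -> 1111111111110 (13 bits)
Total length = 2 + 7 + 11 + 7 + 13 = 40 bits.

Unary([1, 6, 10, 6, 12]) = 1011111101111111111011111101111111111110 (40 bits)


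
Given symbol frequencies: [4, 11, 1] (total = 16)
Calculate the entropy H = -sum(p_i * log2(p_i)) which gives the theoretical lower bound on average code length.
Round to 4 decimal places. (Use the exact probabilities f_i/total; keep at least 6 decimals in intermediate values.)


Per-symbol terms -p_i * log2(p_i) with p_i = f_i/16:
  p = 4/16 = 0.250000: log2(p) = -2.000000, -p*log2(p) = 0.500000
  p = 11/16 = 0.687500: log2(p) = -0.540568, -p*log2(p) = 0.371641
  p = 1/16 = 0.062500: log2(p) = -4.000000, -p*log2(p) = 0.250000
H = 0.500000 + 0.371641 + 0.250000 = 1.121641

H = 1.1216 bits/symbol


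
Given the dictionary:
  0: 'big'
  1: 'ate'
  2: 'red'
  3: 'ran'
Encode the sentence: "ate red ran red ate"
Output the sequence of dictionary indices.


Look up each word in the dictionary:
  'ate' -> 1
  'red' -> 2
  'ran' -> 3
  'red' -> 2
  'ate' -> 1

Encoded: [1, 2, 3, 2, 1]


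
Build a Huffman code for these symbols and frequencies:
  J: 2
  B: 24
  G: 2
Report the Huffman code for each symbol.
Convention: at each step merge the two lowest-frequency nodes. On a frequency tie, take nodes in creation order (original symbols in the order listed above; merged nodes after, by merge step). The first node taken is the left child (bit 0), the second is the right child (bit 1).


Huffman tree construction:
Step 1: Merge J(2) + G(2) = 4
Step 2: Merge (J+G)(4) + B(24) = 28
Read each symbol's code off the tree from the root (left child = 0, right child = 1).

Codes:
  J: 00 (length 2)
  B: 1 (length 1)
  G: 01 (length 2)
Average code length: 32/28 = 1.1429 bits/symbol


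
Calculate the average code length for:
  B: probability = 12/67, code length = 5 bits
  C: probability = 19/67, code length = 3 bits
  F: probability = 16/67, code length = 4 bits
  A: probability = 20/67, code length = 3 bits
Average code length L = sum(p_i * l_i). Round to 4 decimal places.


Weighted contributions p_i * l_i:
  B: (12/67) * 5 = 60/67
  C: (19/67) * 3 = 57/67
  F: (16/67) * 4 = 64/67
  A: (20/67) * 3 = 60/67
Sum = (60 + 57 + 64 + 60)/67 = 241/67

L = 241/67 = 3.5970 bits/symbol


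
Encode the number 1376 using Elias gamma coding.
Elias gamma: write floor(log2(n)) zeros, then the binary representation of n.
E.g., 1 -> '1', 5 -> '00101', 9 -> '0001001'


num_bits = floor(log2(1376)) + 1 = 11
leading_zeros = num_bits - 1 = 10
binary(1376) = 10101100000

Elias gamma(1376) = '0000000000' + '10101100000' = 000000000010101100000 (21 bits)


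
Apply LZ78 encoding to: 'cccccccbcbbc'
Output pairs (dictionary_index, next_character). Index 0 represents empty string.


LZ78 encoding steps:
Dictionary: {0: ''}
Step 1: w='' (idx 0), next='c' -> output (0, 'c'), add 'c' as idx 1
Step 2: w='c' (idx 1), next='c' -> output (1, 'c'), add 'cc' as idx 2
Step 3: w='cc' (idx 2), next='c' -> output (2, 'c'), add 'ccc' as idx 3
Step 4: w='c' (idx 1), next='b' -> output (1, 'b'), add 'cb' as idx 4
Step 5: w='cb' (idx 4), next='b' -> output (4, 'b'), add 'cbb' as idx 5
Step 6: w='c' (idx 1), end of input -> output (1, '')


Encoded: [(0, 'c'), (1, 'c'), (2, 'c'), (1, 'b'), (4, 'b'), (1, '')]


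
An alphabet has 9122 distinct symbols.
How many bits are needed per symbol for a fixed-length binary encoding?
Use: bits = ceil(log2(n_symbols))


log2(9122) = 13.1551
Bracket: 2^13 = 8192 < 9122 <= 2^14 = 16384
So ceil(log2(9122)) = 14

bits = ceil(log2(9122)) = ceil(13.1551) = 14 bits


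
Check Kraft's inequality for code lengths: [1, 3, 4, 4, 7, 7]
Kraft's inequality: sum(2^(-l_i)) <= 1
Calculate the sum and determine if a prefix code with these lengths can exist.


Sum = 2^(-1) + 2^(-3) + 2^(-4) + 2^(-4) + 2^(-7) + 2^(-7)
    = 0.5 + 0.125 + 0.0625 + 0.0625 + 0.0078125 + 0.0078125
    = 98/128 = 0.765625
Since 0.765625 <= 1, Kraft's inequality IS satisfied.
A prefix code with these lengths CAN exist.

Kraft sum = 0.765625. Satisfied.


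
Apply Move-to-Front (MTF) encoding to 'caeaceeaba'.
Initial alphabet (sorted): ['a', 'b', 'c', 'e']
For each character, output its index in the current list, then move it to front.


MTF encoding:
'c': index 2 in ['a', 'b', 'c', 'e'] -> ['c', 'a', 'b', 'e']
'a': index 1 in ['c', 'a', 'b', 'e'] -> ['a', 'c', 'b', 'e']
'e': index 3 in ['a', 'c', 'b', 'e'] -> ['e', 'a', 'c', 'b']
'a': index 1 in ['e', 'a', 'c', 'b'] -> ['a', 'e', 'c', 'b']
'c': index 2 in ['a', 'e', 'c', 'b'] -> ['c', 'a', 'e', 'b']
'e': index 2 in ['c', 'a', 'e', 'b'] -> ['e', 'c', 'a', 'b']
'e': index 0 in ['e', 'c', 'a', 'b'] -> ['e', 'c', 'a', 'b']
'a': index 2 in ['e', 'c', 'a', 'b'] -> ['a', 'e', 'c', 'b']
'b': index 3 in ['a', 'e', 'c', 'b'] -> ['b', 'a', 'e', 'c']
'a': index 1 in ['b', 'a', 'e', 'c'] -> ['a', 'b', 'e', 'c']


Output: [2, 1, 3, 1, 2, 2, 0, 2, 3, 1]


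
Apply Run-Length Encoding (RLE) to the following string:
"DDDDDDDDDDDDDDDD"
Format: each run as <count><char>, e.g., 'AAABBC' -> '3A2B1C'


Scanning runs left to right:
  i=0: run of 'D' x 16 -> '16D'

RLE = 16D


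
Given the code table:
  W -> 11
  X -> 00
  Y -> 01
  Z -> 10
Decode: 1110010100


Decoding:
11 -> W
10 -> Z
01 -> Y
01 -> Y
00 -> X


Result: WZYYX


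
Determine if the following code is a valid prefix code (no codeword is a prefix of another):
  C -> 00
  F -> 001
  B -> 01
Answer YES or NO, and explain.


Checking each pair (does one codeword prefix another?):
  C='00' vs F='001': prefix -- VIOLATION

NO -- this is NOT a valid prefix code. C (00) is a prefix of F (001).


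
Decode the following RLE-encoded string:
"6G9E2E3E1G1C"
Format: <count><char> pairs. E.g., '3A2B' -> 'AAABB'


Expanding each <count><char> pair:
  6G -> 'GGGGGG'
  9E -> 'EEEEEEEEE'
  2E -> 'EE'
  3E -> 'EEE'
  1G -> 'G'
  1C -> 'C'

Decoded = GGGGGGEEEEEEEEEEEEEEGC


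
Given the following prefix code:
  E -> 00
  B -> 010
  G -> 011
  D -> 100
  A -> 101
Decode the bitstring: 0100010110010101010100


Decoding step by step:
Bits 010 -> B
Bits 00 -> E
Bits 101 -> A
Bits 100 -> D
Bits 101 -> A
Bits 010 -> B
Bits 101 -> A
Bits 00 -> E


Decoded message: BEADABAE


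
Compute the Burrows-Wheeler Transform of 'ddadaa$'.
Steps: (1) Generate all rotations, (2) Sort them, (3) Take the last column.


Rotations (sorted):
  0: $ddadaa -> last char: a
  1: a$ddada -> last char: a
  2: aa$ddad -> last char: d
  3: adaa$dd -> last char: d
  4: daa$dda -> last char: a
  5: dadaa$d -> last char: d
  6: ddadaa$ -> last char: $


BWT = aaddad$


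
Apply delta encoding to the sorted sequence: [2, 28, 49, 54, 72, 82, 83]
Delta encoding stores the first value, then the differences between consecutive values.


First value: 2
Deltas:
  28 - 2 = 26
  49 - 28 = 21
  54 - 49 = 5
  72 - 54 = 18
  82 - 72 = 10
  83 - 82 = 1


Delta encoded: [2, 26, 21, 5, 18, 10, 1]


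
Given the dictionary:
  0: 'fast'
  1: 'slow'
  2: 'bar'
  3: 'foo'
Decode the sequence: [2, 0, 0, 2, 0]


Look up each index in the dictionary:
  2 -> 'bar'
  0 -> 'fast'
  0 -> 'fast'
  2 -> 'bar'
  0 -> 'fast'

Decoded: "bar fast fast bar fast"


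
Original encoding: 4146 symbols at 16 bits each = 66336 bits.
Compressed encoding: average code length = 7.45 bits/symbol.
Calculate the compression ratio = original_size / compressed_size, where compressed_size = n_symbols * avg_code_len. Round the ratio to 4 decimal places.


original_size = n_symbols * orig_bits = 4146 * 16 = 66336 bits
compressed_size = n_symbols * avg_code_len = 4146 * 7.45 = 30887.7 bits
ratio = original_size / compressed_size = 66336 / 30887.7 = 2.1477

Compression ratio = 2.1477


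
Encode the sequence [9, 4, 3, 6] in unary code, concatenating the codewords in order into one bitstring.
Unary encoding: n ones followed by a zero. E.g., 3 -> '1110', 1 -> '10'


Encode each number as n ones followed by a terminating 0:
  9 -> 1111111110 (10 bits)
  4 -> 11110 (5 bits)
  3 -> 1110 (4 bits)
  6 -> 1111110 (7 bits)
Total length = 10 + 5 + 4 + 7 = 26 bits.

Unary([9, 4, 3, 6]) = 11111111101111011101111110 (26 bits)


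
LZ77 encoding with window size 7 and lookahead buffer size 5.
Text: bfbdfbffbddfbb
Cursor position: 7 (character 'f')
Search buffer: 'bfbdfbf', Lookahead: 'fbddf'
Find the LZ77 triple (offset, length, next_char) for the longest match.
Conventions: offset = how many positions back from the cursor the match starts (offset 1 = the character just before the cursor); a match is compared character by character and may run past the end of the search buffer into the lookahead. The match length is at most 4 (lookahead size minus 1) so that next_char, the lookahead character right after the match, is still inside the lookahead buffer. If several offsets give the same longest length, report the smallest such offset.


Try each offset into the search buffer:
  offset=1 (pos 6, char 'f'): match length 1
  offset=2 (pos 5, char 'b'): match length 0
  offset=3 (pos 4, char 'f'): match length 2
  offset=4 (pos 3, char 'd'): match length 0
  offset=5 (pos 2, char 'b'): match length 0
  offset=6 (pos 1, char 'f'): match length 3
  offset=7 (pos 0, char 'b'): match length 0
Longest match has length 3 at offset 6.
next_char = character at position 7 + 3 = 10 -> 'd'

Best match: offset=6, length=3 (matching 'fbd' starting at position 1)
LZ77 triple: (6, 3, 'd')


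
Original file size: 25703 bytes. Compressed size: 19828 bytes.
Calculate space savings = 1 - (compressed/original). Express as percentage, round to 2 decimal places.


ratio = compressed/original = 19828/25703 = 0.771427
savings = 1 - ratio = 1 - 0.771427 = 0.228573
as a percentage: 0.228573 * 100 = 22.86%

Space savings = 1 - 19828/25703 = 22.86%


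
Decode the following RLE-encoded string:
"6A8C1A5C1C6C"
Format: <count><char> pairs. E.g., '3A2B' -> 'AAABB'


Expanding each <count><char> pair:
  6A -> 'AAAAAA'
  8C -> 'CCCCCCCC'
  1A -> 'A'
  5C -> 'CCCCC'
  1C -> 'C'
  6C -> 'CCCCCC'

Decoded = AAAAAACCCCCCCCACCCCCCCCCCCC


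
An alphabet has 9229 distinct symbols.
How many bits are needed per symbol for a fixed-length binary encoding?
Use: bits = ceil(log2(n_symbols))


log2(9229) = 13.172
Bracket: 2^13 = 8192 < 9229 <= 2^14 = 16384
So ceil(log2(9229)) = 14

bits = ceil(log2(9229)) = ceil(13.172) = 14 bits


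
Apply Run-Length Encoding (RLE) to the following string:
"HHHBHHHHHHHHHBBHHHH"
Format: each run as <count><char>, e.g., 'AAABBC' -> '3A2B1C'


Scanning runs left to right:
  i=0: run of 'H' x 3 -> '3H'
  i=3: run of 'B' x 1 -> '1B'
  i=4: run of 'H' x 9 -> '9H'
  i=13: run of 'B' x 2 -> '2B'
  i=15: run of 'H' x 4 -> '4H'

RLE = 3H1B9H2B4H


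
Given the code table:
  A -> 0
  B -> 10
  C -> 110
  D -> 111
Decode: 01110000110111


Decoding:
0 -> A
111 -> D
0 -> A
0 -> A
0 -> A
0 -> A
110 -> C
111 -> D


Result: ADAAAACD


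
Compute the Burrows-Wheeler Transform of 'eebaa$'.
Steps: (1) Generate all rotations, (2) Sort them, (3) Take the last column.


Rotations (sorted):
  0: $eebaa -> last char: a
  1: a$eeba -> last char: a
  2: aa$eeb -> last char: b
  3: baa$ee -> last char: e
  4: ebaa$e -> last char: e
  5: eebaa$ -> last char: $


BWT = aabee$


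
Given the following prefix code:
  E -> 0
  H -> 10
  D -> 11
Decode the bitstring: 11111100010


Decoding step by step:
Bits 11 -> D
Bits 11 -> D
Bits 11 -> D
Bits 0 -> E
Bits 0 -> E
Bits 0 -> E
Bits 10 -> H


Decoded message: DDDEEEH


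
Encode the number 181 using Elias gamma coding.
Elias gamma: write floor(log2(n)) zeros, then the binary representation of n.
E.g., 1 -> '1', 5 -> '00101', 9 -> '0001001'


num_bits = floor(log2(181)) + 1 = 8
leading_zeros = num_bits - 1 = 7
binary(181) = 10110101

Elias gamma(181) = '0000000' + '10110101' = 000000010110101 (15 bits)


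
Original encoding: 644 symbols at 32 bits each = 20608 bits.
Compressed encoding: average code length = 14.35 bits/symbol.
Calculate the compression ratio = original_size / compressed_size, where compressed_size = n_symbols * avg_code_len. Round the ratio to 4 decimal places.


original_size = n_symbols * orig_bits = 644 * 32 = 20608 bits
compressed_size = n_symbols * avg_code_len = 644 * 14.35 = 9241.4 bits
ratio = original_size / compressed_size = 20608 / 9241.4 = 2.23

Compression ratio = 2.23


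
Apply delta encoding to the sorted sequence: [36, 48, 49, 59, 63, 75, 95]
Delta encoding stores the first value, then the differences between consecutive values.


First value: 36
Deltas:
  48 - 36 = 12
  49 - 48 = 1
  59 - 49 = 10
  63 - 59 = 4
  75 - 63 = 12
  95 - 75 = 20


Delta encoded: [36, 12, 1, 10, 4, 12, 20]


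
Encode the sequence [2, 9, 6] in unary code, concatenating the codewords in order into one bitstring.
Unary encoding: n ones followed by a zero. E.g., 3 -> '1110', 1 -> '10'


Encode each number as n ones followed by a terminating 0:
  2 -> 110 (3 bits)
  9 -> 1111111110 (10 bits)
  6 -> 1111110 (7 bits)
Total length = 3 + 10 + 7 = 20 bits.

Unary([2, 9, 6]) = 11011111111101111110 (20 bits)


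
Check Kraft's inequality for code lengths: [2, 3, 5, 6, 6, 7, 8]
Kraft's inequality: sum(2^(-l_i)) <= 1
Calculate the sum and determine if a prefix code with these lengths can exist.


Sum = 2^(-2) + 2^(-3) + 2^(-5) + 2^(-6) + 2^(-6) + 2^(-7) + 2^(-8)
    = 0.25 + 0.125 + 0.03125 + 0.015625 + 0.015625 + 0.0078125 + 0.00390625
    = 115/256 = 0.44921875
Since 0.44921875 <= 1, Kraft's inequality IS satisfied.
A prefix code with these lengths CAN exist.

Kraft sum = 0.44921875. Satisfied.


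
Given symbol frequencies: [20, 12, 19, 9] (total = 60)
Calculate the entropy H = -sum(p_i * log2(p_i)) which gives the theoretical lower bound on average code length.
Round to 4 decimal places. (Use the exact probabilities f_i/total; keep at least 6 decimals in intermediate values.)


Per-symbol terms -p_i * log2(p_i) with p_i = f_i/60:
  p = 20/60 = 0.333333: log2(p) = -1.584963, -p*log2(p) = 0.528321
  p = 12/60 = 0.200000: log2(p) = -2.321928, -p*log2(p) = 0.464386
  p = 19/60 = 0.316667: log2(p) = -1.658963, -p*log2(p) = 0.525338
  p = 9/60 = 0.150000: log2(p) = -2.736966, -p*log2(p) = 0.410545
H = 0.528321 + 0.464386 + 0.525338 + 0.410545 = 1.928590

H = 1.9286 bits/symbol


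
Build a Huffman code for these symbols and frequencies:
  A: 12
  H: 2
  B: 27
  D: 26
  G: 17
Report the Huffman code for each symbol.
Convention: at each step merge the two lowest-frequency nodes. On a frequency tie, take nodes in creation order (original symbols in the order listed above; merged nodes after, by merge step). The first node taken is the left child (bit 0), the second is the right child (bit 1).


Huffman tree construction:
Step 1: Merge H(2) + A(12) = 14
Step 2: Merge (H+A)(14) + G(17) = 31
Step 3: Merge D(26) + B(27) = 53
Step 4: Merge ((H+A)+G)(31) + (D+B)(53) = 84
Read each symbol's code off the tree from the root (left child = 0, right child = 1).

Codes:
  A: 001 (length 3)
  H: 000 (length 3)
  B: 11 (length 2)
  D: 10 (length 2)
  G: 01 (length 2)
Average code length: 182/84 = 2.1667 bits/symbol


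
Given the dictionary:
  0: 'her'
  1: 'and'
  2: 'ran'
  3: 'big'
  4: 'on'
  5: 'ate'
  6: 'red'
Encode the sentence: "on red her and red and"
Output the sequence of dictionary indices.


Look up each word in the dictionary:
  'on' -> 4
  'red' -> 6
  'her' -> 0
  'and' -> 1
  'red' -> 6
  'and' -> 1

Encoded: [4, 6, 0, 1, 6, 1]


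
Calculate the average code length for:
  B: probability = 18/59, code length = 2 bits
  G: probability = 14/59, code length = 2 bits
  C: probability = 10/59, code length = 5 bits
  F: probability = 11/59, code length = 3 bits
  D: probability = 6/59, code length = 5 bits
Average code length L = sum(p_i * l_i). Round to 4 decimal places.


Weighted contributions p_i * l_i:
  B: (18/59) * 2 = 36/59
  G: (14/59) * 2 = 28/59
  C: (10/59) * 5 = 50/59
  F: (11/59) * 3 = 33/59
  D: (6/59) * 5 = 30/59
Sum = (36 + 28 + 50 + 33 + 30)/59 = 177/59

L = 177/59 = 3.0000 bits/symbol


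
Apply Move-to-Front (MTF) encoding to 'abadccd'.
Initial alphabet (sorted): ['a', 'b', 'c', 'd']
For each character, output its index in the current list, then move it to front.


MTF encoding:
'a': index 0 in ['a', 'b', 'c', 'd'] -> ['a', 'b', 'c', 'd']
'b': index 1 in ['a', 'b', 'c', 'd'] -> ['b', 'a', 'c', 'd']
'a': index 1 in ['b', 'a', 'c', 'd'] -> ['a', 'b', 'c', 'd']
'd': index 3 in ['a', 'b', 'c', 'd'] -> ['d', 'a', 'b', 'c']
'c': index 3 in ['d', 'a', 'b', 'c'] -> ['c', 'd', 'a', 'b']
'c': index 0 in ['c', 'd', 'a', 'b'] -> ['c', 'd', 'a', 'b']
'd': index 1 in ['c', 'd', 'a', 'b'] -> ['d', 'c', 'a', 'b']


Output: [0, 1, 1, 3, 3, 0, 1]


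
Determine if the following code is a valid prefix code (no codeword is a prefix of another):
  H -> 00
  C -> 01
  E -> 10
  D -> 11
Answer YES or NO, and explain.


Checking each pair (does one codeword prefix another?):
  H='00' vs C='01': no prefix
  H='00' vs E='10': no prefix
  H='00' vs D='11': no prefix
  C='01' vs H='00': no prefix
  C='01' vs E='10': no prefix
  C='01' vs D='11': no prefix
  E='10' vs H='00': no prefix
  E='10' vs C='01': no prefix
  E='10' vs D='11': no prefix
  D='11' vs H='00': no prefix
  D='11' vs C='01': no prefix
  D='11' vs E='10': no prefix
No violation found over all pairs.

YES -- this is a valid prefix code. No codeword is a prefix of any other codeword.


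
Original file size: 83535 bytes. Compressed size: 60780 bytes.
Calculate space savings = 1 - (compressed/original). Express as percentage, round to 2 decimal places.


ratio = compressed/original = 60780/83535 = 0.727599
savings = 1 - ratio = 1 - 0.727599 = 0.272401
as a percentage: 0.272401 * 100 = 27.24%

Space savings = 1 - 60780/83535 = 27.24%


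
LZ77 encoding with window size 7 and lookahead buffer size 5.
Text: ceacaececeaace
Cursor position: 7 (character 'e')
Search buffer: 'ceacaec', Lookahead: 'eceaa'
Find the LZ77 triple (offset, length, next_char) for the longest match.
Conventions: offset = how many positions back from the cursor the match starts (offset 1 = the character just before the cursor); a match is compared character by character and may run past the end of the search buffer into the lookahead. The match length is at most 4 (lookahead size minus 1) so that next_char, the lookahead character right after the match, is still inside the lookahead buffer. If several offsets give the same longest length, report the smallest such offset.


Try each offset into the search buffer:
  offset=1 (pos 6, char 'c'): match length 0
  offset=2 (pos 5, char 'e'): match length 3
  offset=3 (pos 4, char 'a'): match length 0
  offset=4 (pos 3, char 'c'): match length 0
  offset=5 (pos 2, char 'a'): match length 0
  offset=6 (pos 1, char 'e'): match length 1
  offset=7 (pos 0, char 'c'): match length 0
Longest match has length 3 at offset 2.
next_char = character at position 7 + 3 = 10 -> 'a'

Best match: offset=2, length=3 (matching 'ece' starting at position 5)
LZ77 triple: (2, 3, 'a')


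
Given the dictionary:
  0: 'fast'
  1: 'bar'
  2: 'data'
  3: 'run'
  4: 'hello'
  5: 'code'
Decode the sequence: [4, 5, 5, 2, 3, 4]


Look up each index in the dictionary:
  4 -> 'hello'
  5 -> 'code'
  5 -> 'code'
  2 -> 'data'
  3 -> 'run'
  4 -> 'hello'

Decoded: "hello code code data run hello"


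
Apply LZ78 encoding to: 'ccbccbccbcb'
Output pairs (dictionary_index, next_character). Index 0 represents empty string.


LZ78 encoding steps:
Dictionary: {0: ''}
Step 1: w='' (idx 0), next='c' -> output (0, 'c'), add 'c' as idx 1
Step 2: w='c' (idx 1), next='b' -> output (1, 'b'), add 'cb' as idx 2
Step 3: w='c' (idx 1), next='c' -> output (1, 'c'), add 'cc' as idx 3
Step 4: w='' (idx 0), next='b' -> output (0, 'b'), add 'b' as idx 4
Step 5: w='cc' (idx 3), next='b' -> output (3, 'b'), add 'ccb' as idx 5
Step 6: w='cb' (idx 2), end of input -> output (2, '')


Encoded: [(0, 'c'), (1, 'b'), (1, 'c'), (0, 'b'), (3, 'b'), (2, '')]


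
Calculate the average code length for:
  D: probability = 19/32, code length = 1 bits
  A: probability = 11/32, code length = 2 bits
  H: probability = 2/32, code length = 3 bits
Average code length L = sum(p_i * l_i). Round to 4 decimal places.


Weighted contributions p_i * l_i:
  D: (19/32) * 1 = 19/32
  A: (11/32) * 2 = 22/32
  H: (2/32) * 3 = 6/32
Sum = (19 + 22 + 6)/32 = 47/32

L = 47/32 = 1.4688 bits/symbol
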